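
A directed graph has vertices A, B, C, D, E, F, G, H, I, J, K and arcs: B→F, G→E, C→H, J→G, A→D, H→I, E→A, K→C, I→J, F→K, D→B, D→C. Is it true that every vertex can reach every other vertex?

From J we can reach every vertex (A, B, C, D, E, F, G, H, I, J, K), and every vertex can reach J (A, B, C, D, E, F, G, H, I, J, K). So the whole graph is one strongly connected component.

Yes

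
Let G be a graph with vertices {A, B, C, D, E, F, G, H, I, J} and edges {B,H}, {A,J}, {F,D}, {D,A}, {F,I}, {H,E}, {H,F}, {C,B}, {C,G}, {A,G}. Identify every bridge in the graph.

A-J, E-H, F-I

The edges on the cycle C-B-H-F-D-A-G-C are not bridges since each lies on that cycle.
But removing E-H disconnects E from H; removing I-F disconnects I from F; removing A-J disconnects A from J — these are bridges.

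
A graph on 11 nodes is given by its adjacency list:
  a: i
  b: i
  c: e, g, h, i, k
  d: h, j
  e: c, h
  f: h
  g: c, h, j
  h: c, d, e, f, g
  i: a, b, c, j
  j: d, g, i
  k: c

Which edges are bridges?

a-i, b-i, c-k, f-h

The edges on the cycle j-d-h-g-c-i-j are not bridges since each lies on that cycle.
But removing c-k disconnects c from k; removing f-h disconnects f from h; removing b-i disconnects b from i; removing a-i disconnects a from i — these are bridges.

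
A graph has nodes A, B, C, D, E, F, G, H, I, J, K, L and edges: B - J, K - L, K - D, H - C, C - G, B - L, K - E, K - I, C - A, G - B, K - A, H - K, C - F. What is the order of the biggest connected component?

Starting from A we can reach A, B, C, D, E, F, G, H, I, J, K, L. That is one component of size 12.
The largest has 12 vertices.

12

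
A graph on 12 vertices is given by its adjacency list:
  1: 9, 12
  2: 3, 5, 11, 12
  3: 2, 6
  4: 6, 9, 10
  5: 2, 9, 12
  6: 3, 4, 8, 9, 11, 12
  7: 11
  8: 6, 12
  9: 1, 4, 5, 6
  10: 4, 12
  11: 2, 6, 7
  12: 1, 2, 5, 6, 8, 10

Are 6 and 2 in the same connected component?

Yes

From 6 we can reach 1, 2, 3, 4, 5, 6, 7, 8, 9, 10, 11, 12, which includes 2.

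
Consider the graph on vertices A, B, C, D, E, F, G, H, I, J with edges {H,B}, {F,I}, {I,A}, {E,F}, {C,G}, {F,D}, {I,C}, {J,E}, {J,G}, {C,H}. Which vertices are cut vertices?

Removing C increases the component count from 1 to 2, so C is a cut vertex.
Removing F increases the component count from 1 to 2, so F is a cut vertex.
Removing H increases the component count from 1 to 2, so H is a cut vertex.
Likewise I is a cut vertex.
By contrast removing B leaves 1 component; it is not a cut vertex. No other vertex is a cut vertex either.

C, F, H, I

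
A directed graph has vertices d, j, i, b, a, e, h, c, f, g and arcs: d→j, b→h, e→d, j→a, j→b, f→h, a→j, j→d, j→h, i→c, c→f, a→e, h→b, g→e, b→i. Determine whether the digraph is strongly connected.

No

There is no directed path from i to g, so the graph is not strongly connected.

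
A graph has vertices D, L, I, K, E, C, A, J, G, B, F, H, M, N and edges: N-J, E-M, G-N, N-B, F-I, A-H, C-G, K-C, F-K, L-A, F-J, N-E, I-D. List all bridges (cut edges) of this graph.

The edges on the cycle F-K-C-G-N-J-F are not bridges since each lies on that cycle.
But removing N-B disconnects N from B; removing I-D disconnects I from D; removing L-A disconnects L from A; removing F-I disconnects F from I — these are bridges.
In total 7 edges are bridges.

A-H, A-L, B-N, D-I, E-M, E-N, F-I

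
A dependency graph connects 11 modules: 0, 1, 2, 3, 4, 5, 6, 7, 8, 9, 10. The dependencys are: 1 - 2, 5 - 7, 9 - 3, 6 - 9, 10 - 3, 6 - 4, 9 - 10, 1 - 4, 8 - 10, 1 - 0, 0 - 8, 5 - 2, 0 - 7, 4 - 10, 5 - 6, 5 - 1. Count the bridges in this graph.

0

The edges on the cycle 5-6-9-3-10-4-1-5 are not bridges since each lies on that cycle.
Every edge lies on some cycle, so there are no bridges.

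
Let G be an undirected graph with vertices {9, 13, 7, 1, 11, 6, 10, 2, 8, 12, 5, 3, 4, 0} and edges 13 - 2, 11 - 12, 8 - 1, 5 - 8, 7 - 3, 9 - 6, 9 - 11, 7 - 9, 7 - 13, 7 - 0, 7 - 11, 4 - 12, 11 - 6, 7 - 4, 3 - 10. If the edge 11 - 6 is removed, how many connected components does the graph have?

2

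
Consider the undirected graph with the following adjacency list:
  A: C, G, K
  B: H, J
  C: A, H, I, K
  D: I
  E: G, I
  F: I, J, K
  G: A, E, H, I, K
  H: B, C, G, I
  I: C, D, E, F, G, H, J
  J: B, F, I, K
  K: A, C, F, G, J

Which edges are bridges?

D-I

The edges on the cycle I-H-B-J-I are not bridges since each lies on that cycle.
But removing D-I disconnects D from I — this is a bridge.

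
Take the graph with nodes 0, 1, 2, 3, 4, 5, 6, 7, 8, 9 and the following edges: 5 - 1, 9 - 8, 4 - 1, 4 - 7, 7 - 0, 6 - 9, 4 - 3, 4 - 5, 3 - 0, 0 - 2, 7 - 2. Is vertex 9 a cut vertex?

Yes

Deleting 9 raises the number of components from 2 to 3, so 9 is a cut vertex.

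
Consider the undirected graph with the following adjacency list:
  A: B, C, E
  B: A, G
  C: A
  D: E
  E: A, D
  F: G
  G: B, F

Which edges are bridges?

removing C-A disconnects C from A; removing G-F disconnects G from F; removing E-D disconnects E from D; removing E-A disconnects E from A — these are bridges.
In total 6 edges are bridges.

A-B, A-C, A-E, B-G, D-E, F-G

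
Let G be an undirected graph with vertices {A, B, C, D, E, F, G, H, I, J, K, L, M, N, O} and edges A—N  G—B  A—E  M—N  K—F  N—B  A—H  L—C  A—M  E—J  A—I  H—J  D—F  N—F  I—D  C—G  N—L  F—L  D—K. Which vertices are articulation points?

A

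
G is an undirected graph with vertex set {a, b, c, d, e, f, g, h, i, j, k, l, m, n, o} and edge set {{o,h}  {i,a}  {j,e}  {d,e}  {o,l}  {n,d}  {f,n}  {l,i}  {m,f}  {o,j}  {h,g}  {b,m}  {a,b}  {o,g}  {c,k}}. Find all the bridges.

c-k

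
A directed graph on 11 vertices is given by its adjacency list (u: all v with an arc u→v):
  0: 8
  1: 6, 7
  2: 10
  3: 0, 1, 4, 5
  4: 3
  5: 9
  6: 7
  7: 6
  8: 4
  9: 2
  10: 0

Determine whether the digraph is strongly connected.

No

There is no directed path from 7 to 9, so the graph is not strongly connected.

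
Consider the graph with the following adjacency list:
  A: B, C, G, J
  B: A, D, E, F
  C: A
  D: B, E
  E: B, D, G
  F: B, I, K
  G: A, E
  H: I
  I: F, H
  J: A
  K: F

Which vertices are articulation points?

A, B, F, I

Removing A increases the component count from 1 to 3, so A is a cut vertex.
Removing B increases the component count from 1 to 2, so B is a cut vertex.
Removing F increases the component count from 1 to 3, so F is a cut vertex.
Likewise I is a cut vertex.
By contrast removing G leaves 1 component; it is not a cut vertex. No other vertex is a cut vertex either.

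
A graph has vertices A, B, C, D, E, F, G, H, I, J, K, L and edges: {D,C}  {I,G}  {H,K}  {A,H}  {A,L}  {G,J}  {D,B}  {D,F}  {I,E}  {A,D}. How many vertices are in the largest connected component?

8

Starting from E we can reach E, G, I, J. That is one component of size 4.
Starting from A we can reach A, B, C, D, F, H, K, L. That is one component of size 8.
The largest has 8 vertices.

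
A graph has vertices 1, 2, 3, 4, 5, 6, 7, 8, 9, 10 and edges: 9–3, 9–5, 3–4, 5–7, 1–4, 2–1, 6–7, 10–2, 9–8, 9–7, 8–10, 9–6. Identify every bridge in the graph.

none

The edges on the cycle 9-8-10-2-1-4-3-9 are not bridges since each lies on that cycle.
Every edge lies on some cycle, so there are no bridges.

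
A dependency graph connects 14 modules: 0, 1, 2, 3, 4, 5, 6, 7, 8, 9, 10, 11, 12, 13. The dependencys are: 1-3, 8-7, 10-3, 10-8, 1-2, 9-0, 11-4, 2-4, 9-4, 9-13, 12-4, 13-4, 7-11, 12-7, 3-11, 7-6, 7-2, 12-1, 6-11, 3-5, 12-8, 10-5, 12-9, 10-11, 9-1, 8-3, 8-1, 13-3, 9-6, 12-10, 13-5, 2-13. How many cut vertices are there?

Removing 9 increases the component count from 1 to 2, so 9 is a cut vertex.
By contrast removing 4 leaves 1 component; it is not a cut vertex. No other vertex is a cut vertex either.

1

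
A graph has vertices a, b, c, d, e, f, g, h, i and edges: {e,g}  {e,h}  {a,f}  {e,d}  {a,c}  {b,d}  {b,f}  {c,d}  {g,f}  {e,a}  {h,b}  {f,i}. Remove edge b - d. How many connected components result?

1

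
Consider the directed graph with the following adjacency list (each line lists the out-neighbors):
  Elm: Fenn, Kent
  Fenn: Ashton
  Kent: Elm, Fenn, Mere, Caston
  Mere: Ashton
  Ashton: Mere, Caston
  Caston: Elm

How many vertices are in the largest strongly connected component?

6

{Elm, Fenn, Kent, Mere, Ashton, Caston} are all mutually reachable — one SCC of size 6.
The largest has 6 vertices.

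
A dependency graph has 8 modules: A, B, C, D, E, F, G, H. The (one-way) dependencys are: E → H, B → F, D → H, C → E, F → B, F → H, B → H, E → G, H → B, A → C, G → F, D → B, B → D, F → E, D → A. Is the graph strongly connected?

From H we can reach every vertex (A, B, C, D, E, F, G, H), and every vertex can reach H (A, B, C, D, E, F, G, H). So the whole graph is one strongly connected component.

Yes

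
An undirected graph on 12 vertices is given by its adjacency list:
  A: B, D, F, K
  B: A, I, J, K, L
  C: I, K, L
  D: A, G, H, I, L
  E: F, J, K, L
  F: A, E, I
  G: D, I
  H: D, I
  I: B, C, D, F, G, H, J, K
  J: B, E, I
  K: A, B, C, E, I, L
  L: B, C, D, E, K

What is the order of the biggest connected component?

12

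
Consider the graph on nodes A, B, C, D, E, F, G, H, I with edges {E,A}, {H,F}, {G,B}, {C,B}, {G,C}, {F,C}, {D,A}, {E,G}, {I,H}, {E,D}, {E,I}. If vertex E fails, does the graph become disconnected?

Deleting E raises the number of components from 1 to 2, so E is a cut vertex.

Yes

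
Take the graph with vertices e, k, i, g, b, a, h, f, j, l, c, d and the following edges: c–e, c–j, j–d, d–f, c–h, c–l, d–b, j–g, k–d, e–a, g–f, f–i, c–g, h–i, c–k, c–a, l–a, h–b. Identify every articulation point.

Removing c increases the component count from 1 to 2, so c is a cut vertex.
By contrast removing e leaves 1 component; it is not a cut vertex. No other vertex is a cut vertex either.

c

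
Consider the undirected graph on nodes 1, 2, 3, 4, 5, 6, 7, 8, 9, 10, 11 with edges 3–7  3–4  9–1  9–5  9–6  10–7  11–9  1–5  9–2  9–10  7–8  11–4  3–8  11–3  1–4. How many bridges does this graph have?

The edges on the cycle 9-1-5-9 are not bridges since each lies on that cycle.
But removing 2–9 disconnects 2 from 9; removing 9–6 disconnects 9 from 6 — these are bridges.
That makes 2 bridges.

2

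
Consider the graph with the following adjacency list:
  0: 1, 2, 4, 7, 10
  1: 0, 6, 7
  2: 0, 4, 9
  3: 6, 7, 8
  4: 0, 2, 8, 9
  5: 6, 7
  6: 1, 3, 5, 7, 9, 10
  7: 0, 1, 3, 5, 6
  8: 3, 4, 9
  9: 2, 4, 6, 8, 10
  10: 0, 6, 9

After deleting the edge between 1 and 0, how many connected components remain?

1 and 0 are still connected via 1-7-0, so the component count stays at 1.

1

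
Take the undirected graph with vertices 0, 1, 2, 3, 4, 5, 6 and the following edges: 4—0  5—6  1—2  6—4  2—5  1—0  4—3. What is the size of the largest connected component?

Starting from 0 we can reach 0, 1, 2, 3, 4, 5, 6. That is one component of size 7.
The largest has 7 vertices.

7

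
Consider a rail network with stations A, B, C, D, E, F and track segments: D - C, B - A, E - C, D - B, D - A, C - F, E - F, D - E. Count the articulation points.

Removing D increases the component count from 1 to 2, so D is a cut vertex.
By contrast removing F leaves 1 component; it is not a cut vertex. No other vertex is a cut vertex either.

1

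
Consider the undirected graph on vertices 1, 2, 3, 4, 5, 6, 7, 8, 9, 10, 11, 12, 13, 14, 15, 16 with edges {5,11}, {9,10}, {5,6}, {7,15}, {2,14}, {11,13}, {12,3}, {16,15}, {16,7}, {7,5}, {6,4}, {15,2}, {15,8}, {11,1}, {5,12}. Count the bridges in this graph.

12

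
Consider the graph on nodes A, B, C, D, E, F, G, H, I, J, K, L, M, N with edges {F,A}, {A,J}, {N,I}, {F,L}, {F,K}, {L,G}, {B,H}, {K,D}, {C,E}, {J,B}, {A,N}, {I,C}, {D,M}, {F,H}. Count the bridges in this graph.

The edges on the cycle F-A-J-B-H-F are not bridges since each lies on that cycle.
But removing I - N disconnects I from N; removing F - K disconnects F from K; removing F - L disconnects F from L; removing M - D disconnects M from D — these are bridges.
In total 9 edges are bridges.

9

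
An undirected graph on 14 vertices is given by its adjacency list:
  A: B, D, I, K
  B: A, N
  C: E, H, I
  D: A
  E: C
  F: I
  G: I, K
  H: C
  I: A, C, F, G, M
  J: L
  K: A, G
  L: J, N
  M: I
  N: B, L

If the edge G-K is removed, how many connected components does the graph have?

1

G and K are still connected via G-I-A-K, so the component count stays at 1.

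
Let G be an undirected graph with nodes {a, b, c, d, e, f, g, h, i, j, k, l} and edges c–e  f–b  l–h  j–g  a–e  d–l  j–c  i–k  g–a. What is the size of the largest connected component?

5

Starting from b we can reach b, f. That is one component of size 2.
Starting from i we can reach i, k. That is one component of size 2.
Starting from d we can reach d, h, l. That is one component of size 3.
Starting from a we can reach a, c, e, g, j. That is one component of size 5.
The largest has 5 vertices.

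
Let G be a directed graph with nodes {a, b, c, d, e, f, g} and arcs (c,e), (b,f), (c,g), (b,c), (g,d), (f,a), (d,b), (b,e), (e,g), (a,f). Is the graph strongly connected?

There is no directed path from f to e, so the graph is not strongly connected.

No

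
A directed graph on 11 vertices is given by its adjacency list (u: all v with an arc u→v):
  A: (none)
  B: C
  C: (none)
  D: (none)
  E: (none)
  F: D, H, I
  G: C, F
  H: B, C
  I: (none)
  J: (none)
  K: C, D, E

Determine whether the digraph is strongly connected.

No

There is no directed path from C to A, so the graph is not strongly connected.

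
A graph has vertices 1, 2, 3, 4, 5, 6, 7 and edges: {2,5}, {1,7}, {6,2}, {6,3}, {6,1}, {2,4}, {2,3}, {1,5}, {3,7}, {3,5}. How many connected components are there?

Starting from 1 we can reach 1, 2, 3, 4, 5, 6, 7. That is one component of size 7.
Total: 1 component.

1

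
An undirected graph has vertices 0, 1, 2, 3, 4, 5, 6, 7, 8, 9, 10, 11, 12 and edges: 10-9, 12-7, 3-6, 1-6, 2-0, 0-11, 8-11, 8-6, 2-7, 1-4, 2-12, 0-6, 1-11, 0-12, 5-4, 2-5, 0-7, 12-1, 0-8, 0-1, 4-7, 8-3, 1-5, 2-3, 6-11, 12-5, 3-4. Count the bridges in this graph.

The edges on the cycle 2-0-8-11-6-3-2 are not bridges since each lies on that cycle.
But removing 10-9 disconnects 10 from 9 — this is a bridge.

1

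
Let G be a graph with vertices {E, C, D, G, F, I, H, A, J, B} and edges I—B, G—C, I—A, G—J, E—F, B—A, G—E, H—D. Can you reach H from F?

The component containing F is {C, E, F, G, J}, and H is not in it.

No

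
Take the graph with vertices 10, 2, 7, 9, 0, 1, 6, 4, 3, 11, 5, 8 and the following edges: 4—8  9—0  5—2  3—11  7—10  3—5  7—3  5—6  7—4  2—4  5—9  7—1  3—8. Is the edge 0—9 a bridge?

Removing 0—9 leaves no path between 0 and 9: the component count goes from 1 to 2. So it is a bridge.

Yes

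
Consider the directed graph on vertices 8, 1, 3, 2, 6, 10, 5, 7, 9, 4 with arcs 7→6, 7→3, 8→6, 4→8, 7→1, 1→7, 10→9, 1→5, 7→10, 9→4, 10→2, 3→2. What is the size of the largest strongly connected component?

2

{1, 7} are all mutually reachable — one SCC of size 2.
{3} is an SCC by itself.
{5} is an SCC by itself.
{9} is an SCC by itself.
{2} is an SCC by itself.
(and 4 more singleton SCCs)
The largest has 2 vertices.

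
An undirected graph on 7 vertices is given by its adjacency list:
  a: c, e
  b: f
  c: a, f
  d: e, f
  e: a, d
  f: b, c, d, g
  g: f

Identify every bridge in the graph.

The edges on the cycle a-e-d-f-c-a are not bridges since each lies on that cycle.
But removing f-g disconnects f from g; removing f-b disconnects f from b — these are bridges.

b-f, f-g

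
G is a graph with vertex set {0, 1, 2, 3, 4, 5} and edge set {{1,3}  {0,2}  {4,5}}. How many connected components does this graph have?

Starting from 0 we can reach 0, 2. That is one component of size 2.
Starting from 4 we can reach 4, 5. That is one component of size 2.
Starting from 1 we can reach 1, 3. That is one component of size 2.
Total: 3 components.

3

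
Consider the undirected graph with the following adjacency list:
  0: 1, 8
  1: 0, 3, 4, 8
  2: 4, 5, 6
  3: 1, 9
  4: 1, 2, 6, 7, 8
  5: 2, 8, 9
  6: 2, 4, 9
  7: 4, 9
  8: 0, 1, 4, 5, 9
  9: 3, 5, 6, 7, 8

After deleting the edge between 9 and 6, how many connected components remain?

1

9 and 6 are still connected via 9-7-4-6, so the component count stays at 1.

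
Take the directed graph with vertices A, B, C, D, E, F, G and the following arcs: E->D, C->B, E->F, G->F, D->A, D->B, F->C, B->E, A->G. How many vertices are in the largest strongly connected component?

7

{A, B, C, D, E, F, G} are all mutually reachable — one SCC of size 7.
The largest has 7 vertices.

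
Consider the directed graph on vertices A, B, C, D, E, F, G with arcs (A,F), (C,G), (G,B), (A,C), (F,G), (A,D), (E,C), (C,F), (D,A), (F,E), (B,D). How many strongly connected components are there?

1

{A, B, C, D, E, F, G} are all mutually reachable — one SCC of size 7.
That gives 1 strongly connected component.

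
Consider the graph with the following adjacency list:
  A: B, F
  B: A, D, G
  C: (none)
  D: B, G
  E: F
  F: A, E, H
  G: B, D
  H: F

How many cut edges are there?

4

The edges on the cycle B-G-D-B are not bridges since each lies on that cycle.
But removing A-F disconnects A from F; removing F-E disconnects F from E; removing F-H disconnects F from H; removing B-A disconnects B from A — these are bridges.
That makes 4 bridges.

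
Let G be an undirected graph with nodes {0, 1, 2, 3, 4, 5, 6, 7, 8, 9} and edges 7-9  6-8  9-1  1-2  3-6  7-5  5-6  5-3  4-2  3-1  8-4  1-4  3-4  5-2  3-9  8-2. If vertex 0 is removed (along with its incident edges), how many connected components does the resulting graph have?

With 0 gone, the remaining components are: {1, 2, 3, 4, 5, 6, 7, 8, 9}.
That is 1 component.

1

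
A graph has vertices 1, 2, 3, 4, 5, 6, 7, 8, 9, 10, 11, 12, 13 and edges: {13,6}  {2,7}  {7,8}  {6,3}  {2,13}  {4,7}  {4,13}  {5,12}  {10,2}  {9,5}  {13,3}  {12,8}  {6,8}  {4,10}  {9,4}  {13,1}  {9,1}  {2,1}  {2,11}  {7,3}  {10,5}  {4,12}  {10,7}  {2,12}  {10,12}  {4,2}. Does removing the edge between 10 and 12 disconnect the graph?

No

After removing 10–12, the path 10-4-12 still connects them, so the edge is not a bridge.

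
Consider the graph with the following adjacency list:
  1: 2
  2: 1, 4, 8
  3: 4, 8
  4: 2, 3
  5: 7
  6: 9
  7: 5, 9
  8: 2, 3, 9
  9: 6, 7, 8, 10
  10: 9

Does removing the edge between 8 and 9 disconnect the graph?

Removing 8-9 leaves no path between 8 and 9: the component count goes from 1 to 2. So it is a bridge.

Yes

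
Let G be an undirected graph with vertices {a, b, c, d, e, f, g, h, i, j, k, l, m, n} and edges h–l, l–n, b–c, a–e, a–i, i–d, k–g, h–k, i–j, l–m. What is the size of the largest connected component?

f is isolated — a component by itself.
Starting from b we can reach b, c. That is one component of size 2.
Starting from a we can reach a, d, e, i, j. That is one component of size 5.
Starting from g we can reach g, h, k, l, m, n. That is one component of size 6.
The largest has 6 vertices.

6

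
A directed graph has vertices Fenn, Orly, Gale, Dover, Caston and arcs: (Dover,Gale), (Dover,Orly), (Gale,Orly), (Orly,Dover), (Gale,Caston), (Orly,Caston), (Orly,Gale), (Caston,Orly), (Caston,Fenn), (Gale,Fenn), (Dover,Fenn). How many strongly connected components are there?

2

{Gale, Orly, Dover, Caston} are all mutually reachable — one SCC of size 4.
{Fenn} is an SCC by itself.
That gives 2 strongly connected components.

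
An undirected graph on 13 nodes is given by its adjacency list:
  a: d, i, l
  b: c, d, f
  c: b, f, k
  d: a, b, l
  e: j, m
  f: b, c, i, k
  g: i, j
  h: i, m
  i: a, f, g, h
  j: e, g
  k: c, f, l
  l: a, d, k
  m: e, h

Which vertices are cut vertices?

Removing i increases the component count from 1 to 2, so i is a cut vertex.
By contrast removing c leaves 1 component; it is not a cut vertex. No other vertex is a cut vertex either.

i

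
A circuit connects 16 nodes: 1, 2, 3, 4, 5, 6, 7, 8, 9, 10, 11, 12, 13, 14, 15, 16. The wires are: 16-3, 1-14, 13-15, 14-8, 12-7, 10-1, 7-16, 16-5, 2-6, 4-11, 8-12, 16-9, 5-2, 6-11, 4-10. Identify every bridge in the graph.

The edges on the cycle 4-10-1-14-8-12-7-16-5-2-6-11-4 are not bridges since each lies on that cycle.
But removing 3-16 disconnects 3 from 16; removing 9-16 disconnects 9 from 16; removing 13-15 disconnects 13 from 15 — these are bridges.

13-15, 16-3, 16-9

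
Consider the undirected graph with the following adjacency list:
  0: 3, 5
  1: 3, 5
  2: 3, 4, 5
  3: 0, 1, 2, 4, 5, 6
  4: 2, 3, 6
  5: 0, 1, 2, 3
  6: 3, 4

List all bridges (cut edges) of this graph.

The edges on the cycle 3-4-6-3 are not bridges since each lies on that cycle.
Every edge lies on some cycle, so there are no bridges.

none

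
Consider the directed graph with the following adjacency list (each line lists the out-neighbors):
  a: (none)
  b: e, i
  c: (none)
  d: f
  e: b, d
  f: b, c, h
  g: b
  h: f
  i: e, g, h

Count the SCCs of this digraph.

3

{b, d, e, f, g, h, i} are all mutually reachable — one SCC of size 7.
{a} is an SCC by itself.
{c} is an SCC by itself.
That gives 3 strongly connected components.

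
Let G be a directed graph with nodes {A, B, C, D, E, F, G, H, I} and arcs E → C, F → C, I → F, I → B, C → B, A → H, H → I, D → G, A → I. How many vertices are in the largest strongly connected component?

{H} is an SCC by itself.
{I} is an SCC by itself.
{E} is an SCC by itself.
{B} is an SCC by itself.
{F} is an SCC by itself.
(and 4 more singleton SCCs)
The largest has 1 vertex.

1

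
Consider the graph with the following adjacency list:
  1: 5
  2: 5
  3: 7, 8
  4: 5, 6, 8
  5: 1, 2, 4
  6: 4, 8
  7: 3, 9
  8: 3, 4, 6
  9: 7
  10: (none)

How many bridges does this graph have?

The edges on the cycle 4-8-6-4 are not bridges since each lies on that cycle.
But removing 3-7 disconnects 3 from 7; removing 4-5 disconnects 4 from 5; removing 7-9 disconnects 7 from 9; removing 5-2 disconnects 5 from 2 — these are bridges.
In total 6 edges are bridges.

6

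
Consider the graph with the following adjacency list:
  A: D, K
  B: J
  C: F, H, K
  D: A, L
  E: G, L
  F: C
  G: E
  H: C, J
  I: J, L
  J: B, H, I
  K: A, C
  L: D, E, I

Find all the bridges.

B-J, C-F, E-G, E-L

The edges on the cycle H-J-I-L-D-A-K-C-H are not bridges since each lies on that cycle.
But removing B-J disconnects B from J; removing E-L disconnects E from L; removing F-C disconnects F from C; removing E-G disconnects E from G — these are bridges.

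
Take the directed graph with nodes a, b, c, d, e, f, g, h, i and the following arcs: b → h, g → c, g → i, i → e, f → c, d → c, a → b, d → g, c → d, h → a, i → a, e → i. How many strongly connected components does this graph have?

{a, b, h} are all mutually reachable — one SCC of size 3.
{c, d, g} are all mutually reachable — one SCC of size 3.
{e, i} are all mutually reachable — one SCC of size 2.
{f} is an SCC by itself.
That gives 4 strongly connected components.

4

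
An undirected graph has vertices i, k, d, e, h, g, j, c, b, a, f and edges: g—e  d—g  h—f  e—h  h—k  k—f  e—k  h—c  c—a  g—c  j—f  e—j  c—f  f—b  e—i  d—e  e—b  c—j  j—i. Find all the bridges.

a-c

The edges on the cycle d-g-c-h-e-d are not bridges since each lies on that cycle.
But removing a—c disconnects a from c — this is a bridge.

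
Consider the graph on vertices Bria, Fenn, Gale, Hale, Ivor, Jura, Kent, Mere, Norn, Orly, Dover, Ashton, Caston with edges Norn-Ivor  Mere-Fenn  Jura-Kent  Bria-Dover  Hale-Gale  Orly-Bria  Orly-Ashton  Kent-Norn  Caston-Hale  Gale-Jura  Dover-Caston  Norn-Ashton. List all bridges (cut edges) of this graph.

The edges on the cycle Orly-Bria-Dover-Caston-Hale-Gale-Jura-Kent-Norn-Ashton-Orly are not bridges since each lies on that cycle.
But removing Norn-Ivor disconnects Norn from Ivor; removing Mere-Fenn disconnects Mere from Fenn — these are bridges.

Fenn-Mere, Ivor-Norn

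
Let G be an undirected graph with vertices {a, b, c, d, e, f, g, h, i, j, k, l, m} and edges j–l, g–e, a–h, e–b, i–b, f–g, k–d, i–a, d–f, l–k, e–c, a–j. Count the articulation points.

2

Removing a increases the component count from 2 to 3, so a is a cut vertex.
Removing e increases the component count from 2 to 3, so e is a cut vertex.
By contrast removing f leaves 2 components; it is not a cut vertex. No other vertex is a cut vertex either.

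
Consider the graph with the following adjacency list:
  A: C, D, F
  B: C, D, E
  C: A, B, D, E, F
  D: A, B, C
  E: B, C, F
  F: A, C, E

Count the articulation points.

Removing C, for instance, still leaves 1 component. No single vertex removal increases the component count — the graph has no articulation points.

0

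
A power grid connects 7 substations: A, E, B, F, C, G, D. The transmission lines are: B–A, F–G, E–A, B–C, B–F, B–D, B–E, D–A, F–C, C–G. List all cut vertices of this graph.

Removing B increases the component count from 1 to 2, so B is a cut vertex.
By contrast removing A leaves 1 component; it is not a cut vertex. No other vertex is a cut vertex either.

B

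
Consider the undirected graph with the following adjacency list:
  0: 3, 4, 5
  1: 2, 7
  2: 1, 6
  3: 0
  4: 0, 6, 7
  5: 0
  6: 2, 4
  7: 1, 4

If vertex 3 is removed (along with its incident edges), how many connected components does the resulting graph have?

1

With 3 gone, the remaining components are: {0, 1, 2, 4, 5, 6, 7}.
That is 1 component.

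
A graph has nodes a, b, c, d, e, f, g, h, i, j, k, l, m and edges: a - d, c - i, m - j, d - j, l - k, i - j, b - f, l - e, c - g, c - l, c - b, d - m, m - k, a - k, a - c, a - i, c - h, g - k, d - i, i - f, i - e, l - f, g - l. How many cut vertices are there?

Removing c increases the component count from 1 to 2, so c is a cut vertex.
By contrast removing d leaves 1 component; it is not a cut vertex. No other vertex is a cut vertex either.

1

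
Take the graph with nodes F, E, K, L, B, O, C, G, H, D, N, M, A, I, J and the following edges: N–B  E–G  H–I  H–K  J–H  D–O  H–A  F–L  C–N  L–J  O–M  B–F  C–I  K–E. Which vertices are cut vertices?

E, H, K, O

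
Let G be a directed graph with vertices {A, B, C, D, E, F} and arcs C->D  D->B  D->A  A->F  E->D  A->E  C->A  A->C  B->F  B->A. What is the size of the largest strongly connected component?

{A, B, C, D, E} are all mutually reachable — one SCC of size 5.
{F} is an SCC by itself.
The largest has 5 vertices.

5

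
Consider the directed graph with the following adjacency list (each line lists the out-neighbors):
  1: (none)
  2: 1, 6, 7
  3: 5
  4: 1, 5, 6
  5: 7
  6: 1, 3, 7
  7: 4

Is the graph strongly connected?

No

There is no directed path from 4 to 2, so the graph is not strongly connected.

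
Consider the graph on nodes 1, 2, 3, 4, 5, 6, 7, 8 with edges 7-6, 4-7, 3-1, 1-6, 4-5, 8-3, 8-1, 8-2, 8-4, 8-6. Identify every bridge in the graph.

The edges on the cycle 8-4-7-6-8 are not bridges since each lies on that cycle.
But removing 2-8 disconnects 2 from 8; removing 5-4 disconnects 5 from 4 — these are bridges.

2-8, 4-5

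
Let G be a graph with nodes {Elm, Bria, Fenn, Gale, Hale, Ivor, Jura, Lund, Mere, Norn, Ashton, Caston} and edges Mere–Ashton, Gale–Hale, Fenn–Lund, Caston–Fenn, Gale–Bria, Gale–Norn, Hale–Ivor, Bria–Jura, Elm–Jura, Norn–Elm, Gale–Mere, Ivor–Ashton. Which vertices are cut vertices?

Fenn, Gale

Removing Fenn increases the component count from 2 to 3, so Fenn is a cut vertex.
Removing Gale increases the component count from 2 to 3, so Gale is a cut vertex.
By contrast removing Jura leaves 2 components; it is not a cut vertex. No other vertex is a cut vertex either.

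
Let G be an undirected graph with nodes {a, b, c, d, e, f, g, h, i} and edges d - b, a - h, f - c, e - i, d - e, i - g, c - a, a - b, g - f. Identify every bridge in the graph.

a-h

The edges on the cycle d-e-i-g-f-c-a-b-d are not bridges since each lies on that cycle.
But removing h - a disconnects h from a — this is a bridge.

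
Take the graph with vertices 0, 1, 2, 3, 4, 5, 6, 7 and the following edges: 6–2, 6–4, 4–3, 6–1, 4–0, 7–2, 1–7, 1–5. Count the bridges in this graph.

4

The edges on the cycle 6-1-7-2-6 are not bridges since each lies on that cycle.
But removing 1–5 disconnects 1 from 5; removing 4–0 disconnects 4 from 0; removing 6–4 disconnects 6 from 4; removing 4–3 disconnects 4 from 3 — these are bridges.
That makes 4 bridges.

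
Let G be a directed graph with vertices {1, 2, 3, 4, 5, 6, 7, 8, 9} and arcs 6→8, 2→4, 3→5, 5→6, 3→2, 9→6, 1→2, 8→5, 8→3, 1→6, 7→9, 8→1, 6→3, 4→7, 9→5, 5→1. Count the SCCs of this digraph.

{1, 2, 3, 4, 5, 6, 7, 8, 9} are all mutually reachable — one SCC of size 9.
That gives 1 strongly connected component.

1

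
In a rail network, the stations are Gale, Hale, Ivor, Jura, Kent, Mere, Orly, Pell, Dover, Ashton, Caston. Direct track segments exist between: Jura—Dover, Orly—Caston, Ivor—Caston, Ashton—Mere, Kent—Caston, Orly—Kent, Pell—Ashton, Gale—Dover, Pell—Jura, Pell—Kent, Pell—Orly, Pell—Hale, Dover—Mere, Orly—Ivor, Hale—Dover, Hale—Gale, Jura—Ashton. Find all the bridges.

none

The edges on the cycle Hale-Gale-Dover-Hale are not bridges since each lies on that cycle.
Every edge lies on some cycle, so there are no bridges.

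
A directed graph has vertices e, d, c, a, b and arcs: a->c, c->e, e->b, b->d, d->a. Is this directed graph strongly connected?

Yes

From c we can reach every vertex (a, b, c, d, e), and every vertex can reach c (a, b, c, d, e). So the whole graph is one strongly connected component.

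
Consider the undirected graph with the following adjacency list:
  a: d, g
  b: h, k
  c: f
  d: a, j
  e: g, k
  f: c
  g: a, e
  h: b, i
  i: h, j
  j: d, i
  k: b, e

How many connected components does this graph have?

2

Starting from c we can reach c, f. That is one component of size 2.
Starting from a we can reach a, b, d, e, g, h, i, j, k. That is one component of size 9.
Total: 2 components.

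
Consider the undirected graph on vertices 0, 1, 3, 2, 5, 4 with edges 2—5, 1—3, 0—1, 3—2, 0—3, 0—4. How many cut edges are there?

3

The edges on the cycle 0-1-3-0 are not bridges since each lies on that cycle.
But removing 3—2 disconnects 3 from 2; removing 2—5 disconnects 2 from 5; removing 0—4 disconnects 0 from 4 — these are bridges.
That makes 3 bridges.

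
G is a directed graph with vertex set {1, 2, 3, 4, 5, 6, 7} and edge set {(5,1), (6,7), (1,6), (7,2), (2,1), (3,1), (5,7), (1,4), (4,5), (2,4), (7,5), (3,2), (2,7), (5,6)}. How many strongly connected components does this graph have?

2

{1, 2, 4, 5, 6, 7} are all mutually reachable — one SCC of size 6.
{3} is an SCC by itself.
That gives 2 strongly connected components.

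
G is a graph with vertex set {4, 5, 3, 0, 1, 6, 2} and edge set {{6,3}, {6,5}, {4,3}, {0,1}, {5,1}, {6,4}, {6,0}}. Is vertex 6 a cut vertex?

Deleting 6 raises the number of components from 2 to 3, so 6 is a cut vertex.

Yes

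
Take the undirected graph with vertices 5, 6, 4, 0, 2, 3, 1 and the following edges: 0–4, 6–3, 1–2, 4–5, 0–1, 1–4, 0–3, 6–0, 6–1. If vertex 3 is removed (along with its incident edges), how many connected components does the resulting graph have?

1

With 3 gone, the remaining components are: {0, 1, 2, 4, 5, 6}.
That is 1 component.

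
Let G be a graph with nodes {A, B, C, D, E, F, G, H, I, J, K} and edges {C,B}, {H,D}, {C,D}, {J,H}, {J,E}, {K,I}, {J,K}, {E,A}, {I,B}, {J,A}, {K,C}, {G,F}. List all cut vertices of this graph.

J

Removing J increases the component count from 2 to 3, so J is a cut vertex.
By contrast removing A leaves 2 components; it is not a cut vertex. No other vertex is a cut vertex either.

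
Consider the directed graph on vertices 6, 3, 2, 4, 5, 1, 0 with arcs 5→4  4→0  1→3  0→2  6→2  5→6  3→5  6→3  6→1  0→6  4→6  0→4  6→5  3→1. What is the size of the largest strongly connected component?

6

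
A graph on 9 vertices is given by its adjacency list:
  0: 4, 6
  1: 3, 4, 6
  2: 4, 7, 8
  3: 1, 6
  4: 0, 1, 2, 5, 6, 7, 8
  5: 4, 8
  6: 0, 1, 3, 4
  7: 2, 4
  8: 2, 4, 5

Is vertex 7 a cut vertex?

Deleting 7 leaves 1 component (was 1) (its neighbors 2, 4 remain connected to each other), so 7 is not a cut vertex.

No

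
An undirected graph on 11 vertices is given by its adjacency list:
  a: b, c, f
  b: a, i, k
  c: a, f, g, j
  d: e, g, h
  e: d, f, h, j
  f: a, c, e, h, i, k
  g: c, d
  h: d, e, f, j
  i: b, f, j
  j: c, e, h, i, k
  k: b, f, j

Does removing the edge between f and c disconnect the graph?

No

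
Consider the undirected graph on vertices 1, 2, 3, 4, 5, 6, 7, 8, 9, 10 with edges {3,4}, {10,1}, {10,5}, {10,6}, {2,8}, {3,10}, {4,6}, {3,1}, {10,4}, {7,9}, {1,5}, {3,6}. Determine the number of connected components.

Starting from 2 we can reach 2, 8. That is one component of size 2.
Starting from 7 we can reach 7, 9. That is one component of size 2.
Starting from 1 we can reach 1, 3, 4, 5, 6, 10. That is one component of size 6.
Total: 3 components.

3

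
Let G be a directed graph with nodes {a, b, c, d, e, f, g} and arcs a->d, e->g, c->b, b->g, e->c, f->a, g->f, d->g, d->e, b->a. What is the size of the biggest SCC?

{a, b, c, d, e, f, g} are all mutually reachable — one SCC of size 7.
The largest has 7 vertices.

7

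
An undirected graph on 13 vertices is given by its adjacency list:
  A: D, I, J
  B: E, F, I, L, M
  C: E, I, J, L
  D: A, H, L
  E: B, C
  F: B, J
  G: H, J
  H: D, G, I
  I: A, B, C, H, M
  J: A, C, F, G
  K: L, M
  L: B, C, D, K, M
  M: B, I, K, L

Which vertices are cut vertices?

none

Removing A, for instance, still leaves 1 component. No single vertex removal increases the component count — the graph has no articulation points.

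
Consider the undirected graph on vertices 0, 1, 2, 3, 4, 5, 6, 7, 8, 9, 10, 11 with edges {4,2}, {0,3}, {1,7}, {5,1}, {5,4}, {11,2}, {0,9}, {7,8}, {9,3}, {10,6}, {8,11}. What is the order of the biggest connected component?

7

Starting from 6 we can reach 6, 10. That is one component of size 2.
Starting from 0 we can reach 0, 3, 9. That is one component of size 3.
Starting from 1 we can reach 1, 2, 4, 5, 7, 8, 11. That is one component of size 7.
The largest has 7 vertices.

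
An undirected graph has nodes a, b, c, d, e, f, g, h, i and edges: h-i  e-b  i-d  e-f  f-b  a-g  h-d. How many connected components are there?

4

c is isolated — a component by itself.
Starting from a we can reach a, g. That is one component of size 2.
Starting from d we can reach d, h, i. That is one component of size 3.
Starting from b we can reach b, e, f. That is one component of size 3.
Total: 4 components.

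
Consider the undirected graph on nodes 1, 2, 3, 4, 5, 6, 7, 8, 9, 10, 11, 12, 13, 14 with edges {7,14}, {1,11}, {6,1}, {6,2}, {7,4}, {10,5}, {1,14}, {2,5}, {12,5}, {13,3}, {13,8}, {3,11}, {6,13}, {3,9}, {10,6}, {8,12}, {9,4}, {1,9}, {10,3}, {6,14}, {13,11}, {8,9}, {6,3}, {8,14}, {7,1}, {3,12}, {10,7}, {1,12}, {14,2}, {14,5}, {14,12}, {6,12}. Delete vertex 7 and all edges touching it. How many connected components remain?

1

With 7 gone, the remaining components are: {1, 2, 3, 4, 5, 6, 8, 9, 10, 11, 12, 13, 14}.
That is 1 component.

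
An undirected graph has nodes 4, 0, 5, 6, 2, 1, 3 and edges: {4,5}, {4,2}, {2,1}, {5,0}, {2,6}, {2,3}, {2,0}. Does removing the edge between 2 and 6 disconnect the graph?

Yes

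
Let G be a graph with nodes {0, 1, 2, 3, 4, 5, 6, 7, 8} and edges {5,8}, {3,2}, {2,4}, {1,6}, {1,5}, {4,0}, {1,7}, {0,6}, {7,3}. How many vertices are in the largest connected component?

Starting from 0 we can reach 0, 1, 2, 3, 4, 5, 6, 7, 8. That is one component of size 9.
The largest has 9 vertices.

9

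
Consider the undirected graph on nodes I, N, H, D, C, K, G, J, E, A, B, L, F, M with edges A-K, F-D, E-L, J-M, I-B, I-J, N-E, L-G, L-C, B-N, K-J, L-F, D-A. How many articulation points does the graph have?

2

Removing J increases the component count from 2 to 3, so J is a cut vertex.
Removing L increases the component count from 2 to 4, so L is a cut vertex.
By contrast removing F leaves 2 components; it is not a cut vertex. No other vertex is a cut vertex either.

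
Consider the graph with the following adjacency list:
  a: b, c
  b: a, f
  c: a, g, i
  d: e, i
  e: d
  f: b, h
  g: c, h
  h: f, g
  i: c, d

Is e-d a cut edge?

Removing e-d leaves no path between e and d: the component count goes from 1 to 2. So it is a bridge.

Yes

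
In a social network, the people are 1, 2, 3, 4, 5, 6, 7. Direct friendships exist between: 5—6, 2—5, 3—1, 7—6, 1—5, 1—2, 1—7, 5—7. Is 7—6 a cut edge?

After removing 7—6, the path 7-5-6 still connects them, so the edge is not a bridge.

No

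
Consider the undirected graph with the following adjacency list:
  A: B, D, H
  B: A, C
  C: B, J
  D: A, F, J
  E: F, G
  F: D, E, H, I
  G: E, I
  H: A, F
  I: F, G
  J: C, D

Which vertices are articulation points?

F

Removing F increases the component count from 1 to 2, so F is a cut vertex.
By contrast removing H leaves 1 component; it is not a cut vertex. No other vertex is a cut vertex either.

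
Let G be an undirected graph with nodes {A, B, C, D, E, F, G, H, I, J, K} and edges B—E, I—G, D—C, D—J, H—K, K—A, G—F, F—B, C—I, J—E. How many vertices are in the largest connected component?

8

Starting from A we can reach A, H, K. That is one component of size 3.
Starting from B we can reach B, C, D, E, F, G, I, J. That is one component of size 8.
The largest has 8 vertices.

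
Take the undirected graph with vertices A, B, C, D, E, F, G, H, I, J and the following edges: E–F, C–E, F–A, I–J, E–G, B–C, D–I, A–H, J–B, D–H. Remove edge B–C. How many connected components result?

B and C are still connected via B-J-I-D-H-A-F-E-C, so the component count stays at 1.

1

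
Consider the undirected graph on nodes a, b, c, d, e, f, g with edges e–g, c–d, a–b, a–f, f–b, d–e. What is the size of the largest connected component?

Starting from a we can reach a, b, f. That is one component of size 3.
Starting from c we can reach c, d, e, g. That is one component of size 4.
The largest has 4 vertices.

4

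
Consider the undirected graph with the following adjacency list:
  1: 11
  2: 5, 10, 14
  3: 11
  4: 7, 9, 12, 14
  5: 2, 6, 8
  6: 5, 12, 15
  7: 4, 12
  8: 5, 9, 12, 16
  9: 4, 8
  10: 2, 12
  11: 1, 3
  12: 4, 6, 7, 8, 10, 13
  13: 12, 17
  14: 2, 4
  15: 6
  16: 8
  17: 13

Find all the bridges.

The edges on the cycle 12-6-5-8-9-4-12 are not bridges since each lies on that cycle.
But removing 8-16 disconnects 8 from 16; removing 3-11 disconnects 3 from 11; removing 6-15 disconnects 6 from 15; removing 12-13 disconnects 12 from 13 — these are bridges.
In total 6 edges are bridges.

1-11, 11-3, 12-13, 13-17, 15-6, 16-8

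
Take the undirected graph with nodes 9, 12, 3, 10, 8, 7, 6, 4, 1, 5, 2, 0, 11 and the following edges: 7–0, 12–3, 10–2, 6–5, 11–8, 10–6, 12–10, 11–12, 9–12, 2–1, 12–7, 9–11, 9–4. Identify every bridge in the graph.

The edges on the cycle 9-11-12-9 are not bridges since each lies on that cycle.
But removing 5–6 disconnects 5 from 6; removing 11–8 disconnects 11 from 8; removing 12–10 disconnects 12 from 10; removing 9–4 disconnects 9 from 4 — these are bridges.
In total 10 edges are bridges.

0-7, 1-2, 10-12, 10-2, 10-6, 11-8, 12-3, 12-7, 4-9, 5-6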